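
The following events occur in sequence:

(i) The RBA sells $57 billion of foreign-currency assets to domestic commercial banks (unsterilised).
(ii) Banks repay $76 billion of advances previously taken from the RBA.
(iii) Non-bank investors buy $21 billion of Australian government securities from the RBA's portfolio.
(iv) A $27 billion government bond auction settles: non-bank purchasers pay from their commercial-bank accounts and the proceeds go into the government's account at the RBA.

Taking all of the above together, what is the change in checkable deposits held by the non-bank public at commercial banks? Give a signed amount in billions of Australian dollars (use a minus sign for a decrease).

RBA balance sheet:
  Assets:      Securities −$21B, Loans to banks −$76B, Foreign assets −$57B
  Liabilities: Bank reserves −$181B, Government deposits +$27B
Commercial banking system:
  Assets:      Reserves at CB −$181B, Foreign assets +$57B
  Liabilities: Checkable deposits −$48B, Borrowings from CB −$76B
So the change in checkable deposits held by the non-bank public at commercial banks is -$48 billion.

-$48 billion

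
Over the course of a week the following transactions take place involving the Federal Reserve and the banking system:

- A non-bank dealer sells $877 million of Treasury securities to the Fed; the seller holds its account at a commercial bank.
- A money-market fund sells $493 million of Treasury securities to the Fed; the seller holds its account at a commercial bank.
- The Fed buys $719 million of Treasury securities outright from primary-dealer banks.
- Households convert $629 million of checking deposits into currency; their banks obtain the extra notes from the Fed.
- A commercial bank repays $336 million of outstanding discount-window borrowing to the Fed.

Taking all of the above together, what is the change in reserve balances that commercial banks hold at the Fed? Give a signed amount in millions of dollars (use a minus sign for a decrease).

Asset purchase (from non-banks) $877 million: the Fed pays by crediting reserve accounts → +$877M.
Asset purchase (from non-banks) $493 million: the Fed pays by crediting reserve accounts → +$493M.
OMO purchase (from banks) $719 million: the Fed pays by crediting reserve accounts → +$719M.
Currency withdrawal $629 million: banks swap reserves for currency → −$629M.
Discount-window repayment $336 million: repayment is debited from reserves → −$336M.
Net: 877 + 493 + 719 − 629 − 336 = +$1124 million.

+$1124 million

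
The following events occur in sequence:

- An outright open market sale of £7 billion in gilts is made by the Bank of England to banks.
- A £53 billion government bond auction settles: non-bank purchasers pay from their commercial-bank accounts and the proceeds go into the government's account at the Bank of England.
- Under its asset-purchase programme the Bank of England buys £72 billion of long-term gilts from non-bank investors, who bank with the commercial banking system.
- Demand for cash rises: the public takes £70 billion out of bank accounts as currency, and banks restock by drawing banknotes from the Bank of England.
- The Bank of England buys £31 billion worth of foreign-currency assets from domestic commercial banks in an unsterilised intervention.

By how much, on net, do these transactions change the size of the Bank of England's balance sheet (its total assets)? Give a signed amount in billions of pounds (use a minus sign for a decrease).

+£96 billion

OMO sale (to banks) £7 billion: a Bank of England asset is shed → −£7B.
Government account inflow £53 billion: only the composition of liabilities changes → 0.
Asset purchase (from non-banks) £72 billion: a Bank of England asset is acquired → +£72B.
Currency withdrawal £70 billion: only the composition of liabilities changes → 0.
FX purchase £31 billion: a Bank of England asset is acquired → +£31B.
Net: −7 + 0 + 72 + 0 + 31 = +£96 billion.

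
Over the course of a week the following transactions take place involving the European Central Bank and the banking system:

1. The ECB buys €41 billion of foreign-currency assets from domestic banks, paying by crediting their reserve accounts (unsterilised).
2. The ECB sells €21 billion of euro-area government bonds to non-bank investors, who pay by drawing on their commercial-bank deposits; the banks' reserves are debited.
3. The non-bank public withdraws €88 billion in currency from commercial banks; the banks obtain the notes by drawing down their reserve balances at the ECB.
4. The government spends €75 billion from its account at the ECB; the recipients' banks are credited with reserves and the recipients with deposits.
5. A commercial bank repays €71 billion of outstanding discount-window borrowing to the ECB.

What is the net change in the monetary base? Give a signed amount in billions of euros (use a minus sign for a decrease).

ECB balance sheet:
  Assets:      Securities −€21B, Loans to banks −€71B, Foreign assets +€41B
  Liabilities: Bank reserves −€64B, Currency in circulation +€88B, Government deposits −€75B
Monetary base = currency + reserves: +€88B + (−€64B) = +€24 billion.

+€24 billion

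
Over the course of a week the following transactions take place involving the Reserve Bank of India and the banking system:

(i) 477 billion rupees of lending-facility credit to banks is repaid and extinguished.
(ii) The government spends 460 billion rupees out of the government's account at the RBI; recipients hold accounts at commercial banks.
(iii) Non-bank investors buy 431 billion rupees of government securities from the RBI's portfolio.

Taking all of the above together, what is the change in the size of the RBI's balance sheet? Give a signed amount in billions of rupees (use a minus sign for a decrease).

-908 billion

Discount-window repayment 477 billion rupees: an RBI asset is shed → −477B.
Government spending 460 billion rupees: only the composition of liabilities changes → 0.
Asset sale (to non-banks) 431 billion rupees: an RBI asset is shed → −431B.
Net: −477 + 0 − 431 = -908 billion.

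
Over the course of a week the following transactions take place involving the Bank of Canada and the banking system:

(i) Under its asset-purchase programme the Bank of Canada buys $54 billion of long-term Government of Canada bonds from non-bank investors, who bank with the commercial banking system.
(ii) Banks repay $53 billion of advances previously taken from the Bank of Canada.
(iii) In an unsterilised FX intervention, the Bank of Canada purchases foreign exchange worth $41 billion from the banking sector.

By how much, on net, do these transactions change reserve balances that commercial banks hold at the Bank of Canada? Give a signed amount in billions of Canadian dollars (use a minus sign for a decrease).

Bank of Canada balance sheet:
  Assets:      Securities +$54B, Loans to banks −$53B, Foreign assets +$41B
  Liabilities: Bank reserves +$42B
So the change in reserve balances that commercial banks hold at the Bank of Canada is +$42 billion.

+$42 billion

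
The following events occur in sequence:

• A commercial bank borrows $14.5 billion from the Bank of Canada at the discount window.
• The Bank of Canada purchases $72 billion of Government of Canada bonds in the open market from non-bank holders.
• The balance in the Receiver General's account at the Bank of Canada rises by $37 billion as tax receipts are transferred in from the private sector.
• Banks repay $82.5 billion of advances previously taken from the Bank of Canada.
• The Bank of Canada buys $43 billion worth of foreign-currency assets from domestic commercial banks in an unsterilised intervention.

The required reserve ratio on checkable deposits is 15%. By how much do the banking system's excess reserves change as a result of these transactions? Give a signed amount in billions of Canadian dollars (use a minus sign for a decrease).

+$4.75 billion

Discount-window loan $14.5 billion: reserves +$14.5B, deposits 0.
Asset purchase (from non-banks) $72 billion: reserves +$72B, deposits +$72B.
Government account inflow $37 billion: reserves −$37B, deposits −$37B.
Discount-window repayment $82.5 billion: reserves −$82.5B, deposits 0.
FX purchase $43 billion: reserves +$43B, deposits 0.
Totals: Δreserves = +$10B, Δdeposits = +$35B.
Δrequired reserves = 15% × +$35B = +$5.25B.
Δexcess reserves = Δreserves − Δrequired = +$10B − (+$5.25B) = +$4.75 billion.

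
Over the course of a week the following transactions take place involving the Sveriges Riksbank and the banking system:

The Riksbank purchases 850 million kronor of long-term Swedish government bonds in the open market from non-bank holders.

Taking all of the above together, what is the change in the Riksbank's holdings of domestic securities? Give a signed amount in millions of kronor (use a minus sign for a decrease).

Asset purchase (from non-banks) 850 million kronor: securities added to the Riksbank's portfolio → +850M.

+850 million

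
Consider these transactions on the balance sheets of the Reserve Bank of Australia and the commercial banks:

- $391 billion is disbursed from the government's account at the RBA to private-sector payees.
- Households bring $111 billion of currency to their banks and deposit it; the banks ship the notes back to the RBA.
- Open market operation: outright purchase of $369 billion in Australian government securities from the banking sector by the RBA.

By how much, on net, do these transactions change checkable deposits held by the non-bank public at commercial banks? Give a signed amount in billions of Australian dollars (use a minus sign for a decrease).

+$502 billion

Government spending $391 billion: non-bank counterparties' bank balances rise → +$391B.
Currency deposit $111 billion: non-bank counterparties' bank balances rise → +$111B.
OMO purchase (from banks) $369 billion: the counterparty is a bank, so public deposits are unchanged → 0.
Net: 391 + 111 + 0 = +$502 billion.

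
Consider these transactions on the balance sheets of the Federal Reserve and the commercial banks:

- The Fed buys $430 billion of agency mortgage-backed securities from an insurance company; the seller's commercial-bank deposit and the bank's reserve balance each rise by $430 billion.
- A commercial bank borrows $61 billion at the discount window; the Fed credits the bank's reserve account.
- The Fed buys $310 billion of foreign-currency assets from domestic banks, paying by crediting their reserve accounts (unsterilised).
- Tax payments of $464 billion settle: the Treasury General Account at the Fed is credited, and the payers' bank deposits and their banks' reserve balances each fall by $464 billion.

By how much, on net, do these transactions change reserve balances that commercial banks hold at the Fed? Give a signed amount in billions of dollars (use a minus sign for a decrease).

Fed balance sheet:
  Assets:      Securities +$430B, Loans to banks +$61B, Foreign assets +$310B
  Liabilities: Bank reserves +$337B, Government deposits +$464B
So the change in reserve balances that commercial banks hold at the Fed is +$337 billion.

+$337 billion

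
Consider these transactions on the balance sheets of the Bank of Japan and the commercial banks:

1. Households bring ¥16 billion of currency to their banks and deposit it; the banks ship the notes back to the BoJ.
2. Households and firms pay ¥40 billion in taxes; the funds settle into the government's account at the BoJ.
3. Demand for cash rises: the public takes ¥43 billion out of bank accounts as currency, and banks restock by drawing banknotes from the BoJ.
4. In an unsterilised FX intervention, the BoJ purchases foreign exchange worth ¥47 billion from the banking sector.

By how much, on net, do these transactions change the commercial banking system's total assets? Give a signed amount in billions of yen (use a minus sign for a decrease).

-¥67 billion

Currency deposit ¥16 billion: bank balance sheets expand → +¥16B.
Government account inflow ¥40 billion: bank balance sheets shrink → −¥40B.
Currency withdrawal ¥43 billion: bank balance sheets shrink → −¥43B.
FX purchase ¥47 billion: just an asset swap on bank balance sheets → 0.
Net: 16 − 40 − 43 + 0 = -¥67 billion.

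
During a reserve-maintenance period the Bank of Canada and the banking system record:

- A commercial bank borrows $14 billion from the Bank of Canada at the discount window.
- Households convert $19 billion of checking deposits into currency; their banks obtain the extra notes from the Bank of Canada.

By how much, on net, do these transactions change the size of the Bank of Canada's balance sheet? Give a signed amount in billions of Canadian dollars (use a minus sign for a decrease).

+$14 billion

Discount-window loan $14 billion: a Bank of Canada asset is acquired → +$14B.
Currency withdrawal $19 billion: only the composition of liabilities changes → 0.
Net: 14 + 0 = +$14 billion.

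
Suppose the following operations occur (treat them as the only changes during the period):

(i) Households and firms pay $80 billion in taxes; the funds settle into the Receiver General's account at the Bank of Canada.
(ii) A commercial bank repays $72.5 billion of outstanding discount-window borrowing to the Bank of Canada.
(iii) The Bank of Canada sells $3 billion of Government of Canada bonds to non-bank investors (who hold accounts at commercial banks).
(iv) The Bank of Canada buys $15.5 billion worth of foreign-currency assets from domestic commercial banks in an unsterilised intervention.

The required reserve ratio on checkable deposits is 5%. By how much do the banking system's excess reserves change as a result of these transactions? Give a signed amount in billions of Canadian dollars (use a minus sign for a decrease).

Government account inflow $80 billion: reserves −$80B, deposits −$80B.
Discount-window repayment $72.5 billion: reserves −$72.5B, deposits 0.
Asset sale (to non-banks) $3 billion: reserves −$3B, deposits −$3B.
FX purchase $15.5 billion: reserves +$15.5B, deposits 0.
Totals: Δreserves = −$140B, Δdeposits = −$83B.
Δrequired reserves = 5% × −$83B = −$4.15B.
Δexcess reserves = Δreserves − Δrequired = −$140B − (−$4.15B) = -$135.85 billion.

-$135.85 billion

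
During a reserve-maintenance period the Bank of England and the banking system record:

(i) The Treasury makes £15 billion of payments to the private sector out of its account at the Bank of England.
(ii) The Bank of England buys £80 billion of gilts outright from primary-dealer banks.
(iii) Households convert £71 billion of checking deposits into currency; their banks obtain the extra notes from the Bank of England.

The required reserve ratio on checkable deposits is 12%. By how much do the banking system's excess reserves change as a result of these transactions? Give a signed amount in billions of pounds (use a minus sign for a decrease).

Government spending £15 billion: reserves +£15B, deposits +£15B.
OMO purchase (from banks) £80 billion: reserves +£80B, deposits 0.
Currency withdrawal £71 billion: reserves −£71B, deposits −£71B.
Totals: Δreserves = +£24B, Δdeposits = −£56B.
Δrequired reserves = 12% × −£56B = −£6.72B.
Δexcess reserves = Δreserves − Δrequired = +£24B − (−£6.72B) = +£30.72 billion.

+£30.72 billion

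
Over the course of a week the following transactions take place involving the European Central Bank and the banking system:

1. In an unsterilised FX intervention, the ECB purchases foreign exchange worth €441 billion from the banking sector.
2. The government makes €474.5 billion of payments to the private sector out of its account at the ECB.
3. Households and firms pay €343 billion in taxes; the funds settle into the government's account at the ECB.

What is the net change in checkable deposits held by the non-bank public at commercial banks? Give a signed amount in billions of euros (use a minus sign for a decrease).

ECB balance sheet:
  Assets:      Foreign assets +€441B
  Liabilities: Bank reserves +€572.5B, Government deposits −€131.5B
Commercial banking system:
  Assets:      Reserves at CB +€572.5B, Foreign assets −€441B
  Liabilities: Checkable deposits +€131.5B
So the change in checkable deposits held by the non-bank public at commercial banks is +€131.5 billion.

+€131.5 billion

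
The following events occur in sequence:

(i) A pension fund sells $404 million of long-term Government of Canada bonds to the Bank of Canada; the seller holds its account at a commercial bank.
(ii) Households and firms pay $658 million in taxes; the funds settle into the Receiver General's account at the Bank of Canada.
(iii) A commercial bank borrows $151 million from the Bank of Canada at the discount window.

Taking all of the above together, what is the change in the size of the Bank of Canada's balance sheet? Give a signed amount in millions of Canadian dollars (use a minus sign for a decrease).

+$555 million

Asset purchase (from non-banks) $404 million: a Bank of Canada asset is acquired → +$404M.
Government account inflow $658 million: only the composition of liabilities changes → 0.
Discount-window loan $151 million: a Bank of Canada asset is acquired → +$151M.
Net: 404 + 0 + 151 = +$555 million.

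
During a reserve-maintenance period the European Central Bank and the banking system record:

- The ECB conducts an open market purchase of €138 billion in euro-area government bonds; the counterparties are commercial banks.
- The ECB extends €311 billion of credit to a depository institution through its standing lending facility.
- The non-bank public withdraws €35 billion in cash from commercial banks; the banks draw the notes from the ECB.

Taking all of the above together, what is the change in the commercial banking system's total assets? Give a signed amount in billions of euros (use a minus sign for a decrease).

ECB balance sheet:
  Assets:      Securities +€138B, Loans to banks +€311B
  Liabilities: Bank reserves +€414B, Currency in circulation +€35B
Commercial banking system:
  Assets:      Reserves at CB +€414B, Securities −€138B
  Liabilities: Checkable deposits −€35B, Borrowings from CB +€311B
Change in total bank assets = +€276 billion.

+€276 billion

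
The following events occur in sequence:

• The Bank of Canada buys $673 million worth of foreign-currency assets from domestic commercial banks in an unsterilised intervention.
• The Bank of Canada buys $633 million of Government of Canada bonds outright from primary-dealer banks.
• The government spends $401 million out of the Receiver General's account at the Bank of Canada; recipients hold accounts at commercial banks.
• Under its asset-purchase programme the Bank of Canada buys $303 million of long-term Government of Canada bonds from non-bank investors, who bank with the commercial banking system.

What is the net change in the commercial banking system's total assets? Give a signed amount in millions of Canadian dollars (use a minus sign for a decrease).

FX purchase $673 million: just an asset swap on bank balance sheets → 0.
OMO purchase (from banks) $633 million: just an asset swap on bank balance sheets → 0.
Government spending $401 million: bank balance sheets expand → +$401M.
Asset purchase (from non-banks) $303 million: bank balance sheets expand → +$303M.
Net: 0 + 0 + 401 + 303 = +$704 million.

+$704 million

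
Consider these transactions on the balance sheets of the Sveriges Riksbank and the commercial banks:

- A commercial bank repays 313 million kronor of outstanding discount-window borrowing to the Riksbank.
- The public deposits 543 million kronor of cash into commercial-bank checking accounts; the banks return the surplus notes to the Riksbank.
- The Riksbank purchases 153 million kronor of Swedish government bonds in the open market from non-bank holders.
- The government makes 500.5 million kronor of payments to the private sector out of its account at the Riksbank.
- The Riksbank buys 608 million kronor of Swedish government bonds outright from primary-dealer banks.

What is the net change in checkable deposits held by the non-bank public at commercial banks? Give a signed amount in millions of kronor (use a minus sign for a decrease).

+1196.5 million

Discount-window repayment 313 million kronor: the counterparty is a bank, so public deposits are unchanged → 0.
Currency deposit 543 million kronor: non-bank counterparties' bank balances rise → +543M.
Asset purchase (from non-banks) 153 million kronor: non-bank counterparties' bank balances rise → +153M.
Government spending 500.5 million kronor: non-bank counterparties' bank balances rise → +500.5M.
OMO purchase (from banks) 608 million kronor: the counterparty is a bank, so public deposits are unchanged → 0.
Net: 0 + 543 + 153 + 500.5 + 0 = +1196.5 million.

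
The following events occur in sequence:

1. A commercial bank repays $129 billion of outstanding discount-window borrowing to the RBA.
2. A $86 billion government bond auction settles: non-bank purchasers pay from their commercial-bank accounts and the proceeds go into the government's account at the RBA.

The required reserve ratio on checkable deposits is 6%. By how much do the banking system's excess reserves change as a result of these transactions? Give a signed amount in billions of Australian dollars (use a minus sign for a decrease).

Discount-window repayment $129 billion: reserves −$129B, deposits 0.
Government account inflow $86 billion: reserves −$86B, deposits −$86B.
Totals: Δreserves = −$215B, Δdeposits = −$86B.
Δrequired reserves = 6% × −$86B = −$5.16B.
Δexcess reserves = Δreserves − Δrequired = −$215B − (−$5.16B) = -$209.84 billion.

-$209.84 billion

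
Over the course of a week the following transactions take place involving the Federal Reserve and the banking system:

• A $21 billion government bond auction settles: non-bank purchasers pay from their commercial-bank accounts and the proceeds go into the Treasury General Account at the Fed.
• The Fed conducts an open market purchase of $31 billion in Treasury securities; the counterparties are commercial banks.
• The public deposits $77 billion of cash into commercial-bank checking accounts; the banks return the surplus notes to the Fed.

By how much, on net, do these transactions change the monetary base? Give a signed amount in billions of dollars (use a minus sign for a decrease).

Government account inflow $21 billion: reserves shift to a non-base liability → −$21B.
OMO purchase (from banks) $31 billion: Fed balance sheet expands → +$31B.
Currency deposit $77 billion: just a shift between currency and reserves — both are base money → 0.
Net: −21 + 31 + 0 = +$10 billion.

+$10 billion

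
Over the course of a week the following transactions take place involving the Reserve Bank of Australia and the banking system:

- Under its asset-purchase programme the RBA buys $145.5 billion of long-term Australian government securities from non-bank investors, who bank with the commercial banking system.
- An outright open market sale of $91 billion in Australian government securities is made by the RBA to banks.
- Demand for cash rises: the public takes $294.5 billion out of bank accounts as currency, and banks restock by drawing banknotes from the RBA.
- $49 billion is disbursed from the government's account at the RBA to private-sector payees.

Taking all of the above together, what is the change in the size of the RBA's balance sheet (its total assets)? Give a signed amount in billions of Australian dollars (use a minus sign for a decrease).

Asset purchase (from non-banks) $145.5 billion: an RBA asset is acquired → +$145.5B.
OMO sale (to banks) $91 billion: an RBA asset is shed → −$91B.
Currency withdrawal $294.5 billion: only the composition of liabilities changes → 0.
Government spending $49 billion: only the composition of liabilities changes → 0.
Net: 145.5 − 91 + 0 + 0 = +$54.5 billion.

+$54.5 billion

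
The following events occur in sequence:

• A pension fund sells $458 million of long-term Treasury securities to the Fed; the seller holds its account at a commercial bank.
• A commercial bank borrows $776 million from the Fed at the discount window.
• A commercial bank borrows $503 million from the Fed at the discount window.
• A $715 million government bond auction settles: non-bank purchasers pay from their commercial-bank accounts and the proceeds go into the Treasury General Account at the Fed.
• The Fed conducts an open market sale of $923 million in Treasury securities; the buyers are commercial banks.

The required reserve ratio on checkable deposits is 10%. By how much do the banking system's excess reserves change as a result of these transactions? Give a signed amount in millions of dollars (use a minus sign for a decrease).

+$124.7 million

Asset purchase (from non-banks) $458 million: reserves +$458M, deposits +$458M.
Discount-window loan $776 million: reserves +$776M, deposits 0.
Discount-window loan $503 million: reserves +$503M, deposits 0.
Government account inflow $715 million: reserves −$715M, deposits −$715M.
OMO sale (to banks) $923 million: reserves −$923M, deposits 0.
Totals: Δreserves = +$99M, Δdeposits = −$257M.
Δrequired reserves = 10% × −$257M = −$25.7M.
Δexcess reserves = Δreserves − Δrequired = +$99M − (−$25.7M) = +$124.7 million.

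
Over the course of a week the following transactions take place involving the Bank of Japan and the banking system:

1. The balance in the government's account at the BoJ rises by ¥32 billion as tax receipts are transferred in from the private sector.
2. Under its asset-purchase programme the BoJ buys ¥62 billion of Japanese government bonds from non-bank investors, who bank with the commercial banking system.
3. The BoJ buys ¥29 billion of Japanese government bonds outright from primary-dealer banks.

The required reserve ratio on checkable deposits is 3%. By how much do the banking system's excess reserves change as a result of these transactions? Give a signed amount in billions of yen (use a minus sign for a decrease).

+¥58.1 billion

Government account inflow ¥32 billion: reserves −¥32B, deposits −¥32B.
Asset purchase (from non-banks) ¥62 billion: reserves +¥62B, deposits +¥62B.
OMO purchase (from banks) ¥29 billion: reserves +¥29B, deposits 0.
Totals: Δreserves = +¥59B, Δdeposits = +¥30B.
Δrequired reserves = 3% × +¥30B = +¥0.9B.
Δexcess reserves = Δreserves − Δrequired = +¥59B − (+¥0.9B) = +¥58.1 billion.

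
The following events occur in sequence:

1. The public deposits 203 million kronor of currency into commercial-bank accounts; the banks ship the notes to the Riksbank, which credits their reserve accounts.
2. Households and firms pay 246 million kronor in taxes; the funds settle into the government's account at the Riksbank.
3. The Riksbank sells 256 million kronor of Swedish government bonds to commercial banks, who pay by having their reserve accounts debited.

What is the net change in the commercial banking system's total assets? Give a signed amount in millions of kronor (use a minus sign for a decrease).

Riksbank balance sheet:
  Assets:      Securities −256M
  Liabilities: Bank reserves −299M, Currency in circulation −203M, Government deposits +246M
Commercial banking system:
  Assets:      Reserves at CB −299M, Securities +256M
  Liabilities: Checkable deposits −43M
Change in total bank assets = -43 million.

-43 million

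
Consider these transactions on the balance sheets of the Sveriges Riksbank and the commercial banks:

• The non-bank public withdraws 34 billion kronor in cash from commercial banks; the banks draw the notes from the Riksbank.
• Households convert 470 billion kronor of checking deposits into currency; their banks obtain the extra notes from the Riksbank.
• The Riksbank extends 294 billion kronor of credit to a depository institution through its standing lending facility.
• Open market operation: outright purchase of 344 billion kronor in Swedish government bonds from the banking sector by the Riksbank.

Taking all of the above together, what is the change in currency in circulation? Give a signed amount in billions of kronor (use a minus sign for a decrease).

+504 billion

Riksbank balance sheet:
  Assets:      Securities +344B, Loans to banks +294B
  Liabilities: Bank reserves +134B, Currency in circulation +504B
So the change in currency in circulation is +504 billion.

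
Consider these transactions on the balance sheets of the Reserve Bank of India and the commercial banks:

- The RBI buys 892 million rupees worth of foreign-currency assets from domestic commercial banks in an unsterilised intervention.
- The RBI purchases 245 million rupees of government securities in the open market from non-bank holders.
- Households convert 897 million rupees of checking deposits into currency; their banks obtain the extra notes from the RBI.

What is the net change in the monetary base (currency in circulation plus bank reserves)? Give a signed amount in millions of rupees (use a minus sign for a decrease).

+1137 million

FX purchase 892 million rupees: RBI balance sheet expands → +892M.
Asset purchase (from non-banks) 245 million rupees: RBI balance sheet expands → +245M.
Currency withdrawal 897 million rupees: just a shift between currency and reserves — both are base money → 0.
Net: 892 + 245 + 0 = +1137 million.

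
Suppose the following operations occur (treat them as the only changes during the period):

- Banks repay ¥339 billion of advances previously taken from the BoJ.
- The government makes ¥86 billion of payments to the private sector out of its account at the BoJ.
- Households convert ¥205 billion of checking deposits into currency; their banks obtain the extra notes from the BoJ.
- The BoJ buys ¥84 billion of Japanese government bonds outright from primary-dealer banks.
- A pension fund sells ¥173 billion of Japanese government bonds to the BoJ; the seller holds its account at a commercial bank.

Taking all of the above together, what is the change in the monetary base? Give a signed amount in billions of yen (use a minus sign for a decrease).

BoJ balance sheet:
  Assets:      Securities +¥257B, Loans to banks −¥339B
  Liabilities: Bank reserves −¥201B, Currency in circulation +¥205B, Government deposits −¥86B
Commercial banking system:
  Assets:      Reserves at CB −¥201B, Securities −¥84B
  Liabilities: Checkable deposits +¥54B, Borrowings from CB −¥339B
Monetary base = currency + reserves: +¥205B + (−¥201B) = +¥4 billion.

+¥4 billion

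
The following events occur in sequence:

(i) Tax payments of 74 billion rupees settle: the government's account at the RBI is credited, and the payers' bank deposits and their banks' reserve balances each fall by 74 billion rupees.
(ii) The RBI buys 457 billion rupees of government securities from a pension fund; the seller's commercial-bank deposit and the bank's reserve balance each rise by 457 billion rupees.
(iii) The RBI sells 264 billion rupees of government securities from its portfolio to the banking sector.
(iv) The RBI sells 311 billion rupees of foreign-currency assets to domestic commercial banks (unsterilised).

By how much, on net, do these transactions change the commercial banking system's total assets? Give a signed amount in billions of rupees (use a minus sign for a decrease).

+383 billion

Government account inflow 74 billion rupees: bank balance sheets shrink → −74B.
Asset purchase (from non-banks) 457 billion rupees: bank balance sheets expand → +457B.
OMO sale (to banks) 264 billion rupees: just an asset swap on bank balance sheets → 0.
FX sale 311 billion rupees: just an asset swap on bank balance sheets → 0.
Net: −74 + 457 + 0 + 0 = +383 billion.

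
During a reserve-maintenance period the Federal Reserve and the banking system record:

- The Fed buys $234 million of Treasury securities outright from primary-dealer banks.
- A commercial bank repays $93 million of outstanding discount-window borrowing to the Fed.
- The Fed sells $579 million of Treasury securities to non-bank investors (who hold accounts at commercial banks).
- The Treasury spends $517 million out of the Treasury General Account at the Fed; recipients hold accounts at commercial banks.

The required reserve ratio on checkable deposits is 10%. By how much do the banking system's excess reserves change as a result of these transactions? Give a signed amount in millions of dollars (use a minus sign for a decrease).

OMO purchase (from banks) $234 million: reserves +$234M, deposits 0.
Discount-window repayment $93 million: reserves −$93M, deposits 0.
Asset sale (to non-banks) $579 million: reserves −$579M, deposits −$579M.
Government spending $517 million: reserves +$517M, deposits +$517M.
Totals: Δreserves = +$79M, Δdeposits = −$62M.
Δrequired reserves = 10% × −$62M = −$6.2M.
Δexcess reserves = Δreserves − Δrequired = +$79M − (−$6.2M) = +$85.2 million.

+$85.2 million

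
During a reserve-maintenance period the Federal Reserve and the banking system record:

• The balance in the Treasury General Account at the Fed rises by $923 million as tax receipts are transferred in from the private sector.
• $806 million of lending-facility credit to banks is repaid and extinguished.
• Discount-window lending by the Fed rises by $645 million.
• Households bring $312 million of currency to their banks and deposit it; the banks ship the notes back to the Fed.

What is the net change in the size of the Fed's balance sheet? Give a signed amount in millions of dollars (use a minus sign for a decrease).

Fed balance sheet:
  Assets:      Loans to banks −$161M
  Liabilities: Bank reserves −$772M, Currency in circulation −$312M, Government deposits +$923M
Commercial banking system:
  Assets:      Reserves at CB −$772M
  Liabilities: Checkable deposits −$611M, Borrowings from CB −$161M
Change in total Fed assets = -$161 million.

-$161 million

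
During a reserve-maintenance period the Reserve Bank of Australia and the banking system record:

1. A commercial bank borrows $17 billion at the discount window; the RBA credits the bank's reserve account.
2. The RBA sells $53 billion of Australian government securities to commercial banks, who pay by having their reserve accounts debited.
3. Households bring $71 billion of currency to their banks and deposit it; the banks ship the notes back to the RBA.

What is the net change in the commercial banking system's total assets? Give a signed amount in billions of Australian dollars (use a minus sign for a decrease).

+$88 billion

Discount-window loan $17 billion: bank balance sheets expand → +$17B.
OMO sale (to banks) $53 billion: just an asset swap on bank balance sheets → 0.
Currency deposit $71 billion: bank balance sheets expand → +$71B.
Net: 17 + 0 + 71 = +$88 billion.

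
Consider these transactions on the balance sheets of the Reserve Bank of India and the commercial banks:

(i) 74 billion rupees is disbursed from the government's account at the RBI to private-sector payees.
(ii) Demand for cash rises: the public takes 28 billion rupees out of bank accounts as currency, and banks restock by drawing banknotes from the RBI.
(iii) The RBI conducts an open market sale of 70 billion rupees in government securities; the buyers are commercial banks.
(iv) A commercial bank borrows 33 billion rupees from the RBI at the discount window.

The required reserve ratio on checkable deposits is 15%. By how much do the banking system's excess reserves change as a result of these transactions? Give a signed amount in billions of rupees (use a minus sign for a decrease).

+2.1 billion

Government spending 74 billion rupees: reserves +74B, deposits +74B.
Currency withdrawal 28 billion rupees: reserves −28B, deposits −28B.
OMO sale (to banks) 70 billion rupees: reserves −70B, deposits 0.
Discount-window loan 33 billion rupees: reserves +33B, deposits 0.
Totals: Δreserves = +9B, Δdeposits = +46B.
Δrequired reserves = 15% × +46B = +6.9B.
Δexcess reserves = Δreserves − Δrequired = +9B − (+6.9B) = +2.1 billion.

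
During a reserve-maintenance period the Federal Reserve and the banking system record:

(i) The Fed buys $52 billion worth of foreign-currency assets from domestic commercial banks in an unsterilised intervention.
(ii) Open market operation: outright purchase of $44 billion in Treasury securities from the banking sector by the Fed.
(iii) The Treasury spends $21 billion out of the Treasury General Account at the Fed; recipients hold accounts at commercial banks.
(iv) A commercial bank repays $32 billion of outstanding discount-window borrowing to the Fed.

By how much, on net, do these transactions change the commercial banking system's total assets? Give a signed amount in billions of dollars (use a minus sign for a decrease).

FX purchase $52 billion: just an asset swap on bank balance sheets → 0.
OMO purchase (from banks) $44 billion: just an asset swap on bank balance sheets → 0.
Government spending $21 billion: bank balance sheets expand → +$21B.
Discount-window repayment $32 billion: bank balance sheets shrink → −$32B.
Net: 0 + 0 + 21 − 32 = -$11 billion.

-$11 billion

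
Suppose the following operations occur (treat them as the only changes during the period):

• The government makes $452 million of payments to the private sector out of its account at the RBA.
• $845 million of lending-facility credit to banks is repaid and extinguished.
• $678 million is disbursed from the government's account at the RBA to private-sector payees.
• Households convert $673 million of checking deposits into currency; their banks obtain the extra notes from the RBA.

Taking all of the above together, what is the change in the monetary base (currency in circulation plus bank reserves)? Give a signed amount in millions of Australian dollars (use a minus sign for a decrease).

+$285 million

Government spending $452 million: a non-base liability converts back to reserves → +$452M.
Discount-window repayment $845 million: RBA balance sheet contracts → −$845M.
Government spending $678 million: a non-base liability converts back to reserves → +$678M.
Currency withdrawal $673 million: just a shift between currency and reserves — both are base money → 0.
Net: 452 − 845 + 678 + 0 = +$285 million.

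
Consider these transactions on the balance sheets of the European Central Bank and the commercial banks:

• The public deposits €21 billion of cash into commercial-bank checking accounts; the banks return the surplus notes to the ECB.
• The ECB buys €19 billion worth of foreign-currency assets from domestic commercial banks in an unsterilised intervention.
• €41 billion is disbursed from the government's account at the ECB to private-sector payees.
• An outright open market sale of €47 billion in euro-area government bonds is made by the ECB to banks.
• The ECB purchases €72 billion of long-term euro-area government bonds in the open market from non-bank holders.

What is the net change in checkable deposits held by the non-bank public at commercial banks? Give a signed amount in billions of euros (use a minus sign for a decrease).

ECB balance sheet:
  Assets:      Securities +€25B, Foreign assets +€19B
  Liabilities: Bank reserves +€106B, Currency in circulation −€21B, Government deposits −€41B
Commercial banking system:
  Assets:      Reserves at CB +€106B, Securities +€47B, Foreign assets −€19B
  Liabilities: Checkable deposits +€134B
So the change in checkable deposits held by the non-bank public at commercial banks is +€134 billion.

+€134 billion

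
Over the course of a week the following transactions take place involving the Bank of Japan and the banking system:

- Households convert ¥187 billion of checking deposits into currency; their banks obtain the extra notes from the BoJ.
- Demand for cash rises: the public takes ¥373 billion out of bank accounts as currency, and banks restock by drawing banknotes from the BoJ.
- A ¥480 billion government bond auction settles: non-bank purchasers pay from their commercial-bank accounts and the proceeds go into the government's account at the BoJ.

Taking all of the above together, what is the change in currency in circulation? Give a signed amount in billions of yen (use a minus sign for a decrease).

Currency withdrawal ¥187 billion: notes leave the central bank → +¥187B.
Currency withdrawal ¥373 billion: notes leave the central bank → +¥373B.
Government account inflow ¥480 billion: no currency enters or leaves circulation → 0.
Net: 187 + 373 + 0 = +¥560 billion.

+¥560 billion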